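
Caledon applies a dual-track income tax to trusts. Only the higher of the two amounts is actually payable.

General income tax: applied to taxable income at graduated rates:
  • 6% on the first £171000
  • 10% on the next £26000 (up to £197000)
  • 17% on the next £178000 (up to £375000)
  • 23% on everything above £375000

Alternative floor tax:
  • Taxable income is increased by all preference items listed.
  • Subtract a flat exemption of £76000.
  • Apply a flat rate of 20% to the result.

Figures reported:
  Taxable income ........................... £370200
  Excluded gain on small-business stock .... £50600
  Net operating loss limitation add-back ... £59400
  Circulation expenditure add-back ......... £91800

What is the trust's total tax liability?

Alternative floor tax:
  Adjusted income: £370200 + £50600 + £59400 + £91800 = £572000
  Less exemption £76000 → base £496000
  £496000 × 20% = £99200

General income tax:
  £171000 × 6% = £10260
  £26000 × 10% = £2600
  £173200 × 17% = £29444
  → £42304

£99200 > £42304, so the alternative floor tax is the binding amount.

£99200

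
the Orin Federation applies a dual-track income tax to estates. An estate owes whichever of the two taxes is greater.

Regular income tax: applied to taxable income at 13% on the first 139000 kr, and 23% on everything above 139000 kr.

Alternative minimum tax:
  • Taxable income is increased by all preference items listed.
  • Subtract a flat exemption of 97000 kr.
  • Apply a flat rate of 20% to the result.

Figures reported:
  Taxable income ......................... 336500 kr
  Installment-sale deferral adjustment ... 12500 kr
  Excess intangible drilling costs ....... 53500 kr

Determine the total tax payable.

63495 kr

Regular income tax:
  139000 kr × 13% = 18070 kr
  197500 kr × 23% = 45425 kr
  → 63495 kr

Alternative minimum tax:
  Adjusted income: 336500 kr + 12500 kr + 53500 kr = 402500 kr
  Less exemption 97000 kr → base 305500 kr
  305500 kr × 20% = 61100 kr

63495 kr > 61100 kr, so the regular income tax governs.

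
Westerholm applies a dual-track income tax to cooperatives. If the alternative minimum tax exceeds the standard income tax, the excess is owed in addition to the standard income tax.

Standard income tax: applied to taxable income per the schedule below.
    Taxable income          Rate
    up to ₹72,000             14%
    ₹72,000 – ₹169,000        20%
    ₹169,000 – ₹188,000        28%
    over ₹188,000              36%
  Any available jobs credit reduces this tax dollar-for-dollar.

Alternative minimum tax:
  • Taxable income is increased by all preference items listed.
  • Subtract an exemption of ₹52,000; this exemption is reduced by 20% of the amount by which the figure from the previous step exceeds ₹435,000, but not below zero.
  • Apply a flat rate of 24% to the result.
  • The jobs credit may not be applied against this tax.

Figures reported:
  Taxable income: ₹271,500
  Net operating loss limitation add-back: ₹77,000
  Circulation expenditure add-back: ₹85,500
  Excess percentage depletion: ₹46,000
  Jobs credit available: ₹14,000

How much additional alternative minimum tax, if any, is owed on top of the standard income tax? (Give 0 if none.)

Alternative minimum tax:
  Adjusted income: ₹271,500 + ₹77,000 + ₹85,500 + ₹46,000 = ₹480,000
  Exemption: ₹52,000 − 20% × (₹480,000 − ₹435,000) = ₹52,000 − ₹9,000 = ₹43,000
  Base: ₹480,000 − ₹43,000 = ₹437,000
  ₹437,000 × 24% = ₹104,880

Standard income tax:
  ₹72,000 × 14% = ₹10,080
  ₹97,000 × 20% = ₹19,400
  ₹19,000 × 28% = ₹5,320
  ₹83,500 × 36% = ₹30,060
  → ₹64,860
  Less jobs credit ₹14,000 → ₹50,860

Excess of alternative minimum tax over standard income tax: ₹104,880 − ₹50,860 = ₹54,020.

₹54,020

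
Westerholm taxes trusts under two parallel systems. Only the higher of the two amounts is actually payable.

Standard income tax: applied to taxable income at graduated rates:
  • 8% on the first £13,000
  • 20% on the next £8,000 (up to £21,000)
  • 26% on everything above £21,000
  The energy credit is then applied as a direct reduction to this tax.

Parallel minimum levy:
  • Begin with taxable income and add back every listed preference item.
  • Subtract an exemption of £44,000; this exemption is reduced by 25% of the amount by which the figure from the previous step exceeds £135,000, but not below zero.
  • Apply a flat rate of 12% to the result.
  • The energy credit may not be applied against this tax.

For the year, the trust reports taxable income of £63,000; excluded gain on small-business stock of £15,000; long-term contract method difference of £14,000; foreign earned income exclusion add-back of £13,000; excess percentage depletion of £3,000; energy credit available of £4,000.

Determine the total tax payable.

£9,560

Parallel minimum levy:
  Adjusted income: £63,000 + £15,000 + £14,000 + £13,000 + £3,000 = £108,000
  Exemption: £108,000 ≤ £135,000, so full £44,000 applies
  Base: £108,000 − £44,000 = £64,000
  £64,000 × 12% = £7,680

Standard income tax:
  £13,000 × 8% = £1,040
  £8,000 × 20% = £1,600
  £42,000 × 26% = £10,920
  → £13,560
  Less energy credit £4,000 → £9,560

£9,560 > £7,680, so the standard income tax governs.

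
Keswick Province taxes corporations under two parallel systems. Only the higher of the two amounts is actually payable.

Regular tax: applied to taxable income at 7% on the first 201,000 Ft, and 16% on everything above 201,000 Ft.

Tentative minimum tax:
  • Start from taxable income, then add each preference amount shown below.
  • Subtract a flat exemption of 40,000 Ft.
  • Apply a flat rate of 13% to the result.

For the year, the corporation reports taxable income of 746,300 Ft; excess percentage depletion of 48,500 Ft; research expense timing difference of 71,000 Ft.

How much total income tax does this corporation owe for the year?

Regular tax:
  201,000 Ft × 7% = 14,070 Ft
  545,300 Ft × 16% = 87,248 Ft
  → 101,318 Ft

Tentative minimum tax:
  Adjusted income: 746,300 Ft + 48,500 Ft + 71,000 Ft = 865,800 Ft
  Less exemption 40,000 Ft → base 825,800 Ft
  825,800 Ft × 13% = 107,354 Ft

107,354 Ft > 101,318 Ft, so the tentative minimum tax is the binding amount.

107,354 Ft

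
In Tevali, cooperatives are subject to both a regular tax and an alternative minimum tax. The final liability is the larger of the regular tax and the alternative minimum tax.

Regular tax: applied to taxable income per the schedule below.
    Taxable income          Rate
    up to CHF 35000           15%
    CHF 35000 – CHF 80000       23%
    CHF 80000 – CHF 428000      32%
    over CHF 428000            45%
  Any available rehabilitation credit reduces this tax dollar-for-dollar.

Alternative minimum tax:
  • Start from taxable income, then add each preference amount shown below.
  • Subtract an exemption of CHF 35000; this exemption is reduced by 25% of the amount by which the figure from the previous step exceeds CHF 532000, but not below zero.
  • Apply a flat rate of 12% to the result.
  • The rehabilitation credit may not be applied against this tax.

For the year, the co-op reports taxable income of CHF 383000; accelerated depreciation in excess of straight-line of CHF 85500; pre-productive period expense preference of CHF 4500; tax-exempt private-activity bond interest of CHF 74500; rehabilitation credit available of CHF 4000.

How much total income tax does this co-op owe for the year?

CHF 108560

Alternative minimum tax:
  Adjusted income: CHF 383000 + CHF 85500 + CHF 4500 + CHF 74500 = CHF 547500
  Exemption: CHF 35000 − 25% × (CHF 547500 − CHF 532000) = CHF 35000 − CHF 3875 = CHF 31125
  Base: CHF 547500 − CHF 31125 = CHF 516375
  CHF 516375 × 12% = CHF 61965

Regular tax:
  CHF 35000 × 15% = CHF 5250
  CHF 45000 × 23% = CHF 10350
  CHF 303000 × 32% = CHF 96960
  → CHF 112560
  Less rehabilitation credit CHF 4000 → CHF 108560

CHF 108560 > CHF 61965, so the regular tax governs.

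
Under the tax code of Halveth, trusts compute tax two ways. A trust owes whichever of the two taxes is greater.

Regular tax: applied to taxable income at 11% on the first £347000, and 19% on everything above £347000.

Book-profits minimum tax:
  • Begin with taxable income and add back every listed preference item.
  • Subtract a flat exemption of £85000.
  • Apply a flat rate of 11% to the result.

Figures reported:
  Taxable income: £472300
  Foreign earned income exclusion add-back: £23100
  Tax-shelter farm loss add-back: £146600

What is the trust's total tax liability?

Book-profits minimum tax:
  Adjusted income: £472300 + £23100 + £146600 = £642000
  Less exemption £85000 → base £557000
  £557000 × 11% = £61270

Regular tax:
  £347000 × 11% = £38170
  £125300 × 19% = £23807
  → £61977

£61977 > £61270, so the regular tax governs.

£61977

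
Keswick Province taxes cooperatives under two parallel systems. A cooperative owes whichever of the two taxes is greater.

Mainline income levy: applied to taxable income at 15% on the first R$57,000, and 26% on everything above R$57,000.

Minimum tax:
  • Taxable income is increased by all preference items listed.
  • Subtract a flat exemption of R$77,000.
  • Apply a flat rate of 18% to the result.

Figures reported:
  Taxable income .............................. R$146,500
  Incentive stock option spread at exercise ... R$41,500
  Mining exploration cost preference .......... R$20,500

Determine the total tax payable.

Minimum tax:
  Adjusted income: R$146,500 + R$41,500 + R$20,500 = R$208,500
  Less exemption R$77,000 → base R$131,500
  R$131,500 × 18% = R$23,670

Mainline income levy:
  R$57,000 × 15% = R$8,550
  R$89,500 × 26% = R$23,270
  → R$31,820

R$31,820 > R$23,670, so the mainline income levy governs.

R$31,820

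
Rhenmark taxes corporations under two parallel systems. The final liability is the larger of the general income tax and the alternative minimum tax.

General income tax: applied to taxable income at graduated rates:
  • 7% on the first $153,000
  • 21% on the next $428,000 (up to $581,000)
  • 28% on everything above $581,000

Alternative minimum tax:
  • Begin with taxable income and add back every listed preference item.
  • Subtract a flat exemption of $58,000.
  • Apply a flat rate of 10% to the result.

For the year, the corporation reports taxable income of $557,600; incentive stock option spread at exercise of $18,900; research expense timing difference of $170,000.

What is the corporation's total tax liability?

$95,676

Alternative minimum tax:
  Adjusted income: $557,600 + $18,900 + $170,000 = $746,500
  Less exemption $58,000 → base $688,500
  $688,500 × 10% = $68,850

General income tax:
  $153,000 × 7% = $10,710
  $404,600 × 21% = $84,966
  → $95,676

$95,676 > $68,850, so the general income tax governs.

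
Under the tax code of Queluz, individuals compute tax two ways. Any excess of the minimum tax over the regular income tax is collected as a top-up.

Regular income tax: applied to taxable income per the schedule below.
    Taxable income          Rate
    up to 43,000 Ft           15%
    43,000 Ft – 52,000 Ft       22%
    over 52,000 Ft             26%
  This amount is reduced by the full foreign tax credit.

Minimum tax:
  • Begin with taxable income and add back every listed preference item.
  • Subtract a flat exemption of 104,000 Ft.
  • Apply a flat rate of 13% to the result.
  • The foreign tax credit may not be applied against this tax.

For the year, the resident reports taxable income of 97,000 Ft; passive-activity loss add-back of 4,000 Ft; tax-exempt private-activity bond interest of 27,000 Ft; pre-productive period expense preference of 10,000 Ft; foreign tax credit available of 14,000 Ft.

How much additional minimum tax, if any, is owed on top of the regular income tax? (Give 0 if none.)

Minimum tax:
  Adjusted income: 97,000 Ft + 4,000 Ft + 27,000 Ft + 10,000 Ft = 138,000 Ft
  Less exemption 104,000 Ft → base 34,000 Ft
  34,000 Ft × 13% = 4,420 Ft

Regular income tax:
  43,000 Ft × 15% = 6,450 Ft
  9,000 Ft × 22% = 1,980 Ft
  45,000 Ft × 26% = 11,700 Ft
  → 20,130 Ft
  Less foreign tax credit 14,000 Ft → 6,130 Ft

4,420 Ft ≤ 6,130 Ft, so no add-on is due.

0 Ft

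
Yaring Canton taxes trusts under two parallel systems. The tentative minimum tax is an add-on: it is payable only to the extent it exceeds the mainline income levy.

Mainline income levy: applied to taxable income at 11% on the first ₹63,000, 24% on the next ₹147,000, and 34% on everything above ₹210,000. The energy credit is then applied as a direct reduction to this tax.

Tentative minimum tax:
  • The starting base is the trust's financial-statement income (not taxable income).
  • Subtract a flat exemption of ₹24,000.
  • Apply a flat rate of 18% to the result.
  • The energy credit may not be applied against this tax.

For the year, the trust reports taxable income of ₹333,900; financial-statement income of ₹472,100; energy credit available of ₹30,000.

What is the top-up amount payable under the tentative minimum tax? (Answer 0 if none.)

Mainline income levy:
  ₹63,000 × 11% = ₹6,930
  ₹147,000 × 24% = ₹35,280
  ₹123,900 × 34% = ₹42,126
  → ₹84,336
  Less energy credit ₹30,000 → ₹54,336

Tentative minimum tax:
  Base (financial-statement income): ₹472,100
  Less exemption ₹24,000 → base ₹448,100
  ₹448,100 × 18% = ₹80,658

Excess of tentative minimum tax over mainline income levy: ₹80,658 − ₹54,336 = ₹26,322.

₹26,322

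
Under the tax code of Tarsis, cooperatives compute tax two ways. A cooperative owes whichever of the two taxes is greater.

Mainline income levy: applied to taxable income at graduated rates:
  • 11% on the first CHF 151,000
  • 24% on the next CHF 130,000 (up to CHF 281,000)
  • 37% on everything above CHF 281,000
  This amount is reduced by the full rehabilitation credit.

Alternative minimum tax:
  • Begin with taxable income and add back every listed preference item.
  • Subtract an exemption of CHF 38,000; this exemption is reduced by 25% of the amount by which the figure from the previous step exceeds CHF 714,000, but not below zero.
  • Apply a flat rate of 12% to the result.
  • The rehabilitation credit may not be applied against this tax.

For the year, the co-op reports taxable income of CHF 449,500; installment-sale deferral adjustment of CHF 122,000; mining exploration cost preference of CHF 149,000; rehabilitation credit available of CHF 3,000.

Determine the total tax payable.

CHF 107,155

Mainline income levy:
  CHF 151,000 × 11% = CHF 16,610
  CHF 130,000 × 24% = CHF 31,200
  CHF 168,500 × 37% = CHF 62,345
  → CHF 110,155
  Less rehabilitation credit CHF 3,000 → CHF 107,155

Alternative minimum tax:
  Adjusted income: CHF 449,500 + CHF 122,000 + CHF 149,000 = CHF 720,500
  Exemption: CHF 38,000 − 25% × (CHF 720,500 − CHF 714,000) = CHF 38,000 − CHF 1,625 = CHF 36,375
  Base: CHF 720,500 − CHF 36,375 = CHF 684,125
  CHF 684,125 × 12% = CHF 82,095

CHF 107,155 > CHF 82,095, so the mainline income levy governs.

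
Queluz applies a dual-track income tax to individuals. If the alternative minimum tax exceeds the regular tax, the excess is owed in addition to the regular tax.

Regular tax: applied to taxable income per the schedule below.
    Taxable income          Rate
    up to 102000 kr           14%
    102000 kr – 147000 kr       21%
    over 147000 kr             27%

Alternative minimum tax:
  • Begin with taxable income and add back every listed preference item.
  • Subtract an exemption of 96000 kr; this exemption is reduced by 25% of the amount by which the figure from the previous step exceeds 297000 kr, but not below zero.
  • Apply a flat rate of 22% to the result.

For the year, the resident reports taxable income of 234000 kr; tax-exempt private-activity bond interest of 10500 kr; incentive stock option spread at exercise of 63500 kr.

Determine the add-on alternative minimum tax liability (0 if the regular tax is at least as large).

25 kr

Alternative minimum tax:
  Adjusted income: 234000 kr + 10500 kr + 63500 kr = 308000 kr
  Exemption: 96000 kr − 25% × (308000 kr − 297000 kr) = 96000 kr − 2750 kr = 93250 kr
  Base: 308000 kr − 93250 kr = 214750 kr
  214750 kr × 22% = 47245 kr

Regular tax:
  102000 kr × 14% = 14280 kr
  45000 kr × 21% = 9450 kr
  87000 kr × 27% = 23490 kr
  → 47220 kr

Excess of alternative minimum tax over regular tax: 47245 kr − 47220 kr = 25 kr.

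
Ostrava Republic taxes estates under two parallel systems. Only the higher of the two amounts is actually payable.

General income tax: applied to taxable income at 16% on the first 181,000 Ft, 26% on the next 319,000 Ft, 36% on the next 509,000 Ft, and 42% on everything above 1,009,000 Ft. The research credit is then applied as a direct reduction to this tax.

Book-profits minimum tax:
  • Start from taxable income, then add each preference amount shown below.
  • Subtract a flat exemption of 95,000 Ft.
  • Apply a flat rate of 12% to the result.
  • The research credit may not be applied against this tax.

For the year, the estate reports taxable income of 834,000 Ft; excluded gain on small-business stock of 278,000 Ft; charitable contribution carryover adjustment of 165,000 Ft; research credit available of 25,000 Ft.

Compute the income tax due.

207,140 Ft

General income tax:
  181,000 Ft × 16% = 28,960 Ft
  319,000 Ft × 26% = 82,940 Ft
  334,000 Ft × 36% = 120,240 Ft
  → 232,140 Ft
  Less research credit 25,000 Ft → 207,140 Ft

Book-profits minimum tax:
  Adjusted income: 834,000 Ft + 278,000 Ft + 165,000 Ft = 1,277,000 Ft
  Less exemption 95,000 Ft → base 1,182,000 Ft
  1,182,000 Ft × 12% = 141,840 Ft

207,140 Ft > 141,840 Ft, so the general income tax governs.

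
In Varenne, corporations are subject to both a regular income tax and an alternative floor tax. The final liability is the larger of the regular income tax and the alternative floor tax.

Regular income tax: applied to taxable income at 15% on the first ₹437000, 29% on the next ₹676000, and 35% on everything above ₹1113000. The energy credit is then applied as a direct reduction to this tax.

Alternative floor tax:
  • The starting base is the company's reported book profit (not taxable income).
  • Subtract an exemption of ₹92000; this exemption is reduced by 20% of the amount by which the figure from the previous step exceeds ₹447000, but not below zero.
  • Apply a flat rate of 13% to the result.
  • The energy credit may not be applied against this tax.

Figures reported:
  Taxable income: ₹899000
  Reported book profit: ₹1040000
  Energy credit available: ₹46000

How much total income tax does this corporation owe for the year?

₹153530

Regular income tax:
  ₹437000 × 15% = ₹65550
  ₹462000 × 29% = ₹133980
  → ₹199530
  Less energy credit ₹46000 → ₹153530

Alternative floor tax:
  Base (reported book profit): ₹1040000
  Exemption: 20% × (₹1040000 − ₹447000) = ₹118600 ≥ ₹92000, so the exemption is fully phased out
  Base: ₹1040000 − ₹0 = ₹1040000
  ₹1040000 × 13% = ₹135200

₹153530 > ₹135200, so the regular income tax governs.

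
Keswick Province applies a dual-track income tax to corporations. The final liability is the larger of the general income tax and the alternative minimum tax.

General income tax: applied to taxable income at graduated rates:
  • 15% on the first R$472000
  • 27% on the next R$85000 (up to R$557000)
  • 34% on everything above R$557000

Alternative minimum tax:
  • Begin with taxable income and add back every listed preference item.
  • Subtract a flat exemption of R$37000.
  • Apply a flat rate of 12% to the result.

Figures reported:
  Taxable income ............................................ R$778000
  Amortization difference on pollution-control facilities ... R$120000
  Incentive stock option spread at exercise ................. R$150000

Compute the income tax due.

Alternative minimum tax:
  Adjusted income: R$778000 + R$120000 + R$150000 = R$1048000
  Less exemption R$37000 → base R$1011000
  R$1011000 × 12% = R$121320

General income tax:
  R$472000 × 15% = R$70800
  R$85000 × 27% = R$22950
  R$221000 × 34% = R$75140
  → R$168890

R$168890 > R$121320, so the general income tax governs.

R$168890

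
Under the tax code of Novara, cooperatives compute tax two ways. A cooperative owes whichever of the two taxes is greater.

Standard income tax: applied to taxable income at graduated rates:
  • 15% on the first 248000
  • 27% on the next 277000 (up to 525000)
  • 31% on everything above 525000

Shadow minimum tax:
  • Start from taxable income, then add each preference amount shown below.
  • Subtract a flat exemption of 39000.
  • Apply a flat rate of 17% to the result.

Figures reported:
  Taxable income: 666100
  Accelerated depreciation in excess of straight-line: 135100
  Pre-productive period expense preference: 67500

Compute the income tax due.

Standard income tax:
  248000 × 15% = 37200
  277000 × 27% = 74790
  141100 × 31% = 43741
  → 155731

Shadow minimum tax:
  Adjusted income: 666100 + 135100 + 67500 = 868700
  Less exemption 39000 → base 829700
  829700 × 17% = 141049

155731 > 141049, so the standard income tax governs.

155731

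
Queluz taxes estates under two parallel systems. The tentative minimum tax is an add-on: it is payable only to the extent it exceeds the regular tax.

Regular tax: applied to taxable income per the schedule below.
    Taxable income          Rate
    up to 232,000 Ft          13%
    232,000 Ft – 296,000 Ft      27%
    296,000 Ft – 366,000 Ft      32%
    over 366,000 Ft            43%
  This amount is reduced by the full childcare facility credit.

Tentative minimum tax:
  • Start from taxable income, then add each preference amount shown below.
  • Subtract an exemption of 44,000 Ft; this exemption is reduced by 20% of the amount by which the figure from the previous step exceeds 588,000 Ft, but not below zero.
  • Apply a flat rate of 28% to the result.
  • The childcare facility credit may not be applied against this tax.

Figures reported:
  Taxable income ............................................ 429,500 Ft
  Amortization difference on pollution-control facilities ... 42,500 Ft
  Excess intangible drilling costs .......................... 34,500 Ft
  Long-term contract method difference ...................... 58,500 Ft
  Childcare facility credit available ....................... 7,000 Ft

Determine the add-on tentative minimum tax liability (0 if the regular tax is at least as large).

Regular tax:
  232,000 Ft × 13% = 30,160 Ft
  64,000 Ft × 27% = 17,280 Ft
  70,000 Ft × 32% = 22,400 Ft
  63,500 Ft × 43% = 27,305 Ft
  → 97,145 Ft
  Less childcare facility credit 7,000 Ft → 90,145 Ft

Tentative minimum tax:
  Adjusted income: 429,500 Ft + 42,500 Ft + 34,500 Ft + 58,500 Ft = 565,000 Ft
  Exemption: 565,000 Ft ≤ 588,000 Ft, so full 44,000 Ft applies
  Base: 565,000 Ft − 44,000 Ft = 521,000 Ft
  521,000 Ft × 28% = 145,880 Ft

Excess of tentative minimum tax over regular tax: 145,880 Ft − 90,145 Ft = 55,735 Ft.

55,735 Ft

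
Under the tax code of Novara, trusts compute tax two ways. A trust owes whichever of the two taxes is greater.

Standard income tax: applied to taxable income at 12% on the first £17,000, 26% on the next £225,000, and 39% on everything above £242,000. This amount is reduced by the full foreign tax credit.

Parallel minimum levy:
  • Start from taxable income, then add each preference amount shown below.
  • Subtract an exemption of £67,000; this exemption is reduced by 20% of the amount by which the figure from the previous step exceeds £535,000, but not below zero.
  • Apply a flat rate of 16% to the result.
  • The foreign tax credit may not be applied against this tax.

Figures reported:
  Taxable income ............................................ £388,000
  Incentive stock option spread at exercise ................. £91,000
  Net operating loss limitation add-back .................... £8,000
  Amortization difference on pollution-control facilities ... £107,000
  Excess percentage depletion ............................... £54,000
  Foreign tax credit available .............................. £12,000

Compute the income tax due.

Standard income tax:
  £17,000 × 12% = £2,040
  £225,000 × 26% = £58,500
  £146,000 × 39% = £56,940
  → £117,480
  Less foreign tax credit £12,000 → £105,480

Parallel minimum levy:
  Adjusted income: £388,000 + £91,000 + £8,000 + £107,000 + £54,000 = £648,000
  Exemption: £67,000 − 20% × (£648,000 − £535,000) = £67,000 − £22,600 = £44,400
  Base: £648,000 − £44,400 = £603,600
  £603,600 × 16% = £96,576

£105,480 > £96,576, so the standard income tax governs.

£105,480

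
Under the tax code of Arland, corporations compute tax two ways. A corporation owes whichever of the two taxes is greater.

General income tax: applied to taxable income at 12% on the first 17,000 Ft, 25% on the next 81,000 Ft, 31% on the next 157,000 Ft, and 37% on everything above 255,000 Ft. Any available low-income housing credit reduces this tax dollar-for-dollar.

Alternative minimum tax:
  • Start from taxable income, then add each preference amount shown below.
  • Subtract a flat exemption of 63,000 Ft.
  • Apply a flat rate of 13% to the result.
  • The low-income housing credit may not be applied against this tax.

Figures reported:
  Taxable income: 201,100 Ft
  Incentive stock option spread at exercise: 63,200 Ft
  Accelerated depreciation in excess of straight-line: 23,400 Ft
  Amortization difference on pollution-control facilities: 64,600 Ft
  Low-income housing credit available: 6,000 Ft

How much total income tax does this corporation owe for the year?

General income tax:
  17,000 Ft × 12% = 2,040 Ft
  81,000 Ft × 25% = 20,250 Ft
  103,100 Ft × 31% = 31,961 Ft
  → 54,251 Ft
  Less low-income housing credit 6,000 Ft → 48,251 Ft

Alternative minimum tax:
  Adjusted income: 201,100 Ft + 63,200 Ft + 23,400 Ft + 64,600 Ft = 352,300 Ft
  Less exemption 63,000 Ft → base 289,300 Ft
  289,300 Ft × 13% = 37,609 Ft

48,251 Ft > 37,609 Ft, so the general income tax governs.

48,251 Ft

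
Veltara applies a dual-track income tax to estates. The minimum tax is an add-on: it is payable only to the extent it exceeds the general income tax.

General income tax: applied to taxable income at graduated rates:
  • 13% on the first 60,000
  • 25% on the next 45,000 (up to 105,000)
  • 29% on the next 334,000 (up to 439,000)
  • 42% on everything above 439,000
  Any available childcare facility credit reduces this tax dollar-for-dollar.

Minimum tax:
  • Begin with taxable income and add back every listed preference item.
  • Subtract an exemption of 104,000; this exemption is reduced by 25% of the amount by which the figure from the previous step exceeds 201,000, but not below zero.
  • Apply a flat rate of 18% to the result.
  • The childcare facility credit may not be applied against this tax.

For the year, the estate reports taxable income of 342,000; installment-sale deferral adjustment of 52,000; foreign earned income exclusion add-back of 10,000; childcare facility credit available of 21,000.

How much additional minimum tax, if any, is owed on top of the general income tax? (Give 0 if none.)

0

Minimum tax:
  Adjusted income: 342,000 + 52,000 + 10,000 = 404,000
  Exemption: 104,000 − 25% × (404,000 − 201,000) = 104,000 − 50,750 = 53,250
  Base: 404,000 − 53,250 = 350,750
  350,750 × 18% = 63,135

General income tax:
  60,000 × 13% = 7,800
  45,000 × 25% = 11,250
  237,000 × 29% = 68,730
  → 87,780
  Less childcare facility credit 21,000 → 66,780

63,135 ≤ 66,780, so no add-on is due.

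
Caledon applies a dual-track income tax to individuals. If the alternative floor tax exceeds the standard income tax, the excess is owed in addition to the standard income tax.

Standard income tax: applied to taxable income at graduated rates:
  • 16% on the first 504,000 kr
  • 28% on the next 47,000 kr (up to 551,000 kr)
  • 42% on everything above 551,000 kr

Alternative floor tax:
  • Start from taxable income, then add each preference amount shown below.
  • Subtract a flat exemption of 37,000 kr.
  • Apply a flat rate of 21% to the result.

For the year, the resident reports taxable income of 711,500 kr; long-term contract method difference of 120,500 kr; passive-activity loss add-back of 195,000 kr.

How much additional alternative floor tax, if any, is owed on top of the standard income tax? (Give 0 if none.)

46,690 kr

Standard income tax:
  504,000 kr × 16% = 80,640 kr
  47,000 kr × 28% = 13,160 kr
  160,500 kr × 42% = 67,410 kr
  → 161,210 kr

Alternative floor tax:
  Adjusted income: 711,500 kr + 120,500 kr + 195,000 kr = 1,027,000 kr
  Less exemption 37,000 kr → base 990,000 kr
  990,000 kr × 21% = 207,900 kr

Excess of alternative floor tax over standard income tax: 207,900 kr − 161,210 kr = 46,690 kr.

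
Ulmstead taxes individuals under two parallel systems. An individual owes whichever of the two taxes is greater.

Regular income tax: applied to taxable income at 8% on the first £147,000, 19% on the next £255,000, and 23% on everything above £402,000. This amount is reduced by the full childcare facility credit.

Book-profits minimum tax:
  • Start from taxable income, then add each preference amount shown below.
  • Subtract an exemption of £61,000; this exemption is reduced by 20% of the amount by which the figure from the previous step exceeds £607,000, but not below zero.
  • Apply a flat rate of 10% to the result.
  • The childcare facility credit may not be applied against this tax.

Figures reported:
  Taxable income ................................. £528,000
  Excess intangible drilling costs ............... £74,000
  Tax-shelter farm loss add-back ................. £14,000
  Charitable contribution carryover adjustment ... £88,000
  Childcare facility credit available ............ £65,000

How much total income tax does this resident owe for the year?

Book-profits minimum tax:
  Adjusted income: £528,000 + £74,000 + £14,000 + £88,000 = £704,000
  Exemption: £61,000 − 20% × (£704,000 − £607,000) = £61,000 − £19,400 = £41,600
  Base: £704,000 − £41,600 = £662,400
  £662,400 × 10% = £66,240

Regular income tax:
  £147,000 × 8% = £11,760
  £255,000 × 19% = £48,450
  £126,000 × 23% = £28,980
  → £89,190
  Less childcare facility credit £65,000 → £24,190

£66,240 > £24,190, so the book-profits minimum tax is the binding amount.

£66,240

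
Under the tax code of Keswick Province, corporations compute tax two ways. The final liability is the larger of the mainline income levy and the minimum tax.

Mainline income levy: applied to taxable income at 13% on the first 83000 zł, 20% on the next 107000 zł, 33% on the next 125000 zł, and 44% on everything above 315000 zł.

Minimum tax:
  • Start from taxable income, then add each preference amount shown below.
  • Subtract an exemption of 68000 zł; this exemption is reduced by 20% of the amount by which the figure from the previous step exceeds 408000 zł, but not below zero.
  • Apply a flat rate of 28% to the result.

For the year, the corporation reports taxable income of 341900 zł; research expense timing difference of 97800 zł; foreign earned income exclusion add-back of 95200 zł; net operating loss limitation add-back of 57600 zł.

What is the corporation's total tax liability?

157192 zł

Mainline income levy:
  83000 zł × 13% = 10790 zł
  107000 zł × 20% = 21400 zł
  125000 zł × 33% = 41250 zł
  26900 zł × 44% = 11836 zł
  → 85276 zł

Minimum tax:
  Adjusted income: 341900 zł + 97800 zł + 95200 zł + 57600 zł = 592500 zł
  Exemption: 68000 zł − 20% × (592500 zł − 408000 zł) = 68000 zł − 36900 zł = 31100 zł
  Base: 592500 zł − 31100 zł = 561400 zł
  561400 zł × 28% = 157192 zł

157192 zł > 85276 zł, so the minimum tax is the binding amount.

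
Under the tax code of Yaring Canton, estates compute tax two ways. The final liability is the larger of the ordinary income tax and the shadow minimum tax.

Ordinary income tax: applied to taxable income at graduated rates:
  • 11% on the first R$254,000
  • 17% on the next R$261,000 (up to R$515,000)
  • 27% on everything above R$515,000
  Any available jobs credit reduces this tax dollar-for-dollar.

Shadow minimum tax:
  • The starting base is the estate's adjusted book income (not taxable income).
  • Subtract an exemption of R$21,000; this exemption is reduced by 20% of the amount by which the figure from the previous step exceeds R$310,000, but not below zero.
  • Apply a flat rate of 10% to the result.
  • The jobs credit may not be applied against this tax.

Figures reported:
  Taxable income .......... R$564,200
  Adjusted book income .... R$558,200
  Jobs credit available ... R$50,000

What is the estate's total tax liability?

Ordinary income tax:
  R$254,000 × 11% = R$27,940
  R$261,000 × 17% = R$44,370
  R$49,200 × 27% = R$13,284
  → R$85,594
  Less jobs credit R$50,000 → R$35,594

Shadow minimum tax:
  Base (adjusted book income): R$558,200
  Exemption: 20% × (R$558,200 − R$310,000) = R$49,640 ≥ R$21,000, so the exemption is fully phased out
  Base: R$558,200 − R$0 = R$558,200
  R$558,200 × 10% = R$55,820

R$55,820 > R$35,594, so the shadow minimum tax is the binding amount.

R$55,820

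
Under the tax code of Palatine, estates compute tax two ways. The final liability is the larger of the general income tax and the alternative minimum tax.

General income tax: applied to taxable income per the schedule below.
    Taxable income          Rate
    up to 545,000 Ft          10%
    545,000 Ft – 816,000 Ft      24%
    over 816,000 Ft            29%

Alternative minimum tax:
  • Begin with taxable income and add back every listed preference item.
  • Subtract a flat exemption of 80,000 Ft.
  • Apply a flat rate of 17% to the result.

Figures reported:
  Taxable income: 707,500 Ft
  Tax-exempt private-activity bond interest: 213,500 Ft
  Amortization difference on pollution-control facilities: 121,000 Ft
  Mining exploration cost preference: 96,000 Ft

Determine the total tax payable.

179,860 Ft

General income tax:
  545,000 Ft × 10% = 54,500 Ft
  162,500 Ft × 24% = 39,000 Ft
  → 93,500 Ft

Alternative minimum tax:
  Adjusted income: 707,500 Ft + 213,500 Ft + 121,000 Ft + 96,000 Ft = 1,138,000 Ft
  Less exemption 80,000 Ft → base 1,058,000 Ft
  1,058,000 Ft × 17% = 179,860 Ft

179,860 Ft > 93,500 Ft, so the alternative minimum tax is the binding amount.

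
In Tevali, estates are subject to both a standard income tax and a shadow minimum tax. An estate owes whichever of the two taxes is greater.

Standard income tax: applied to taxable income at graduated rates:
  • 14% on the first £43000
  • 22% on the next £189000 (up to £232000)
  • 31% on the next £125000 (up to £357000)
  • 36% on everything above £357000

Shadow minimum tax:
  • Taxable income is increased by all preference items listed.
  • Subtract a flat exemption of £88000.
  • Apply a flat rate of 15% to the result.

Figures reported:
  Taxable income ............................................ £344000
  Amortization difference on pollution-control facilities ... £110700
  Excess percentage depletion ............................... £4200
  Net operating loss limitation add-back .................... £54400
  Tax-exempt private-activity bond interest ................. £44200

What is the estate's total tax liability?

£82320

Shadow minimum tax:
  Adjusted income: £344000 + £110700 + £4200 + £54400 + £44200 = £557500
  Less exemption £88000 → base £469500
  £469500 × 15% = £70425

Standard income tax:
  £43000 × 14% = £6020
  £189000 × 22% = £41580
  £112000 × 31% = £34720
  → £82320

£82320 > £70425, so the standard income tax governs.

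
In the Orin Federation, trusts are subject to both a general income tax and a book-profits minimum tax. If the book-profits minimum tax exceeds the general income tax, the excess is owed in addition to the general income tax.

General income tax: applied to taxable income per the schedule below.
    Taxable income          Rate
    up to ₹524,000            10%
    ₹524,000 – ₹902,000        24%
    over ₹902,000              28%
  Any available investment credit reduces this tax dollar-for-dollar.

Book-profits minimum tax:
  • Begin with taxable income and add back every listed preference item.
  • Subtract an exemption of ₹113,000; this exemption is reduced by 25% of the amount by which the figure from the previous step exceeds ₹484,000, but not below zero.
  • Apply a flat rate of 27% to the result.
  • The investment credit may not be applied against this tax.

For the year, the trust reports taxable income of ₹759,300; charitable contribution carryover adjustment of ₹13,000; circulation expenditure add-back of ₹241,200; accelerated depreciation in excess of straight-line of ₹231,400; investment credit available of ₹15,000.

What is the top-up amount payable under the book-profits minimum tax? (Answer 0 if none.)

General income tax:
  ₹524,000 × 10% = ₹52,400
  ₹235,300 × 24% = ₹56,472
  → ₹108,872
  Less investment credit ₹15,000 → ₹93,872

Book-profits minimum tax:
  Adjusted income: ₹759,300 + ₹13,000 + ₹241,200 + ₹231,400 = ₹1,244,900
  Exemption: 25% × (₹1,244,900 − ₹484,000) = ₹190,225 ≥ ₹113,000, so the exemption is fully phased out
  Base: ₹1,244,900 − ₹0 = ₹1,244,900
  ₹1,244,900 × 27% = ₹336,123

Excess of book-profits minimum tax over general income tax: ₹336,123 − ₹93,872 = ₹242,251.

₹242,251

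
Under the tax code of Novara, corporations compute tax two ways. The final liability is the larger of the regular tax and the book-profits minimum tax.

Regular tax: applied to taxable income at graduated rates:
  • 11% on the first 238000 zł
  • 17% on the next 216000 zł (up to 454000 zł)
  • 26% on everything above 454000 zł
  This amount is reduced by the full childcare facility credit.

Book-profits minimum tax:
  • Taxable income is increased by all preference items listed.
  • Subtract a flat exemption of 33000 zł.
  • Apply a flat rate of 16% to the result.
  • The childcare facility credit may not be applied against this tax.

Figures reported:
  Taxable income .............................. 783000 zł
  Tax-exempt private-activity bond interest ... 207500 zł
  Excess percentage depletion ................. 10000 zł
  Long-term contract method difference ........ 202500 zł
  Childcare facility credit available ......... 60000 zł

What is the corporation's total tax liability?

187200 zł

Regular tax:
  238000 zł × 11% = 26180 zł
  216000 zł × 17% = 36720 zł
  329000 zł × 26% = 85540 zł
  → 148440 zł
  Less childcare facility credit 60000 zł → 88440 zł

Book-profits minimum tax:
  Adjusted income: 783000 zł + 207500 zł + 10000 zł + 202500 zł = 1203000 zł
  Less exemption 33000 zł → base 1170000 zł
  1170000 zł × 16% = 187200 zł

187200 zł > 88440 zł, so the book-profits minimum tax is the binding amount.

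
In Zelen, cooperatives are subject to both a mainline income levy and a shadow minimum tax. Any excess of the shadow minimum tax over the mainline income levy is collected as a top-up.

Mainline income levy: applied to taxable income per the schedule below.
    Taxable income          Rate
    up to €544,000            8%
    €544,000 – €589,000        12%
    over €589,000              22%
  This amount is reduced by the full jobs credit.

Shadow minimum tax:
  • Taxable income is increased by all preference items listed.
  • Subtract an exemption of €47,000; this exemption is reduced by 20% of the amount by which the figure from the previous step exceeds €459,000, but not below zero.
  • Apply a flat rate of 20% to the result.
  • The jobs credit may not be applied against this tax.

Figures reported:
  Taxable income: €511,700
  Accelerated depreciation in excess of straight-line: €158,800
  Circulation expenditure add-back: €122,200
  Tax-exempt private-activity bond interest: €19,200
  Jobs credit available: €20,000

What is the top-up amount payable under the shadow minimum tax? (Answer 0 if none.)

Shadow minimum tax:
  Adjusted income: €511,700 + €158,800 + €122,200 + €19,200 = €811,900
  Exemption: 20% × (€811,900 − €459,000) = €70,580 ≥ €47,000, so the exemption is fully phased out
  Base: €811,900 − €0 = €811,900
  €811,900 × 20% = €162,380

Mainline income levy:
  €511,700 × 8% = €40,936
  Less jobs credit €20,000 → €20,936

Excess of shadow minimum tax over mainline income levy: €162,380 − €20,936 = €141,444.

€141,444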